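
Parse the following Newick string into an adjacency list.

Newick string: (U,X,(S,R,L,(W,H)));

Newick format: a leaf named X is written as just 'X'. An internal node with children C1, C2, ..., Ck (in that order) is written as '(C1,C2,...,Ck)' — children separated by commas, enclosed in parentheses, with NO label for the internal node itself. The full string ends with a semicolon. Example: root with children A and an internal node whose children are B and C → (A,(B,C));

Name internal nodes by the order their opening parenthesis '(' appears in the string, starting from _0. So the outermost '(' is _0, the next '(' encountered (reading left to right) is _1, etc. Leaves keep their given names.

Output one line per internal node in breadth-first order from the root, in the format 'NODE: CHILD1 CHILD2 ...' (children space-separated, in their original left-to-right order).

Input: (U,X,(S,R,L,(W,H)));
Scanning left-to-right, naming '(' by encounter order:
  pos 0: '(' -> open internal node _0 (depth 1)
  pos 5: '(' -> open internal node _1 (depth 2)
  pos 12: '(' -> open internal node _2 (depth 3)
  pos 16: ')' -> close internal node _2 (now at depth 2)
  pos 17: ')' -> close internal node _1 (now at depth 1)
  pos 18: ')' -> close internal node _0 (now at depth 0)
Total internal nodes: 3
BFS adjacency from root:
  _0: U X _1
  _1: S R L _2
  _2: W H

Answer: _0: U X _1
_1: S R L _2
_2: W H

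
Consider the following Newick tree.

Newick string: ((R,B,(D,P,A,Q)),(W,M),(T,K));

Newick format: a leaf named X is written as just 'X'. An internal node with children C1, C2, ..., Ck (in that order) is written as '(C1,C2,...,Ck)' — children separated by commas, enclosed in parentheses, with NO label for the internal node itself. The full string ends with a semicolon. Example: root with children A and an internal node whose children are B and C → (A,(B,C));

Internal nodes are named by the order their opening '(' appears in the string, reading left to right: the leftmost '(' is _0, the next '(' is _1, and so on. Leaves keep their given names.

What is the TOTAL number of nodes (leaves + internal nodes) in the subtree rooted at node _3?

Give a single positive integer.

Newick: ((R,B,(D,P,A,Q)),(W,M),(T,K));
Locate _3: it is the '(' at position 17 (the 4th '(' reading left to right).
Query: subtree rooted at _3
_3: subtree_size = 1 + 2
  W: subtree_size = 1 + 0
  M: subtree_size = 1 + 0
Total subtree size of _3: 3

Answer: 3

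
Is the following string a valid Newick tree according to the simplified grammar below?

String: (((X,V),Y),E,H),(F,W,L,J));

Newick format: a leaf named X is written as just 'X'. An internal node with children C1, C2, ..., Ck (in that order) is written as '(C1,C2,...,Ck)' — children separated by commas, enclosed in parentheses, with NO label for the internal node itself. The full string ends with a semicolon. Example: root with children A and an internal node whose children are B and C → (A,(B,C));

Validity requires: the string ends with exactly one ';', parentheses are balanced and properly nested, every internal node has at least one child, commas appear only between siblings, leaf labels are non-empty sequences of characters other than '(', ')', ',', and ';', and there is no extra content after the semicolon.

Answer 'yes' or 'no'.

Input: (((X,V),Y),E,H),(F,W,L,J));
Paren balance: 4 '(' vs 5 ')' MISMATCH
Ends with single ';': True
Full parse: FAILS (extra content after tree at pos 15)
Valid: False

Answer: no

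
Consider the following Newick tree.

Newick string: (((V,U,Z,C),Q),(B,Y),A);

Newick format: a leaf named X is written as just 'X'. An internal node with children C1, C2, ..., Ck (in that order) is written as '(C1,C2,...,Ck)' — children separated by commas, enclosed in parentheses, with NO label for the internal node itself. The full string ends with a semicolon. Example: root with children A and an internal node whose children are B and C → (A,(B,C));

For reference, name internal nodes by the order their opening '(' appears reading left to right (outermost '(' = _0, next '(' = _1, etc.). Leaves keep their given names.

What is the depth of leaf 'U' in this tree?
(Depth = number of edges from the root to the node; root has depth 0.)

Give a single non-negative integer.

Newick: (((V,U,Z,C),Q),(B,Y),A);
Naming internals by '(' encounter order: outermost '(' = _0, next = _1, ...
Query node: U
Path from root: _0 -> _1 -> _2 -> U
Depth of U: 3 (number of edges from root)

Answer: 3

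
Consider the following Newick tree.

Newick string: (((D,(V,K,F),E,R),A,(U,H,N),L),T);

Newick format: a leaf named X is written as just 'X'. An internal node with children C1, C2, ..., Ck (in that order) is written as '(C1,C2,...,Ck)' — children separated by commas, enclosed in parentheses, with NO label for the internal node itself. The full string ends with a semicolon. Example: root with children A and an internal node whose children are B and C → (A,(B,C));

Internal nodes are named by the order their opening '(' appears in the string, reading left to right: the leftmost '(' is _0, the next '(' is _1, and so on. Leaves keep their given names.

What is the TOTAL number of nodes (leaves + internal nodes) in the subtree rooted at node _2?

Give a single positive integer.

Answer: 8

Derivation:
Newick: (((D,(V,K,F),E,R),A,(U,H,N),L),T);
Locate _2: it is the '(' at position 2 (the 3rd '(' reading left to right).
Query: subtree rooted at _2
_2: subtree_size = 1 + 7
  D: subtree_size = 1 + 0
  _3: subtree_size = 1 + 3
    V: subtree_size = 1 + 0
    K: subtree_size = 1 + 0
    F: subtree_size = 1 + 0
  E: subtree_size = 1 + 0
  R: subtree_size = 1 + 0
Total subtree size of _2: 8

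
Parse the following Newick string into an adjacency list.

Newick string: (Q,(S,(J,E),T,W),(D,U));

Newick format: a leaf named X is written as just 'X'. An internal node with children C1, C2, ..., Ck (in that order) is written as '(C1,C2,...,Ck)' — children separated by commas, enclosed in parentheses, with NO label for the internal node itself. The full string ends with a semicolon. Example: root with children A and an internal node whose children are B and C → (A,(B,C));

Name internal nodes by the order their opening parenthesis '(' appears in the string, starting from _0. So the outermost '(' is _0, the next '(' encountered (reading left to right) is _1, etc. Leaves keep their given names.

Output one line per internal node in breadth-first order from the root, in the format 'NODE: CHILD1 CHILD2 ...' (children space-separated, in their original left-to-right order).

Input: (Q,(S,(J,E),T,W),(D,U));
Scanning left-to-right, naming '(' by encounter order:
  pos 0: '(' -> open internal node _0 (depth 1)
  pos 3: '(' -> open internal node _1 (depth 2)
  pos 6: '(' -> open internal node _2 (depth 3)
  pos 10: ')' -> close internal node _2 (now at depth 2)
  pos 15: ')' -> close internal node _1 (now at depth 1)
  pos 17: '(' -> open internal node _3 (depth 2)
  pos 21: ')' -> close internal node _3 (now at depth 1)
  pos 22: ')' -> close internal node _0 (now at depth 0)
Total internal nodes: 4
BFS adjacency from root:
  _0: Q _1 _3
  _1: S _2 T W
  _3: D U
  _2: J E

Answer: _0: Q _1 _3
_1: S _2 T W
_3: D U
_2: J E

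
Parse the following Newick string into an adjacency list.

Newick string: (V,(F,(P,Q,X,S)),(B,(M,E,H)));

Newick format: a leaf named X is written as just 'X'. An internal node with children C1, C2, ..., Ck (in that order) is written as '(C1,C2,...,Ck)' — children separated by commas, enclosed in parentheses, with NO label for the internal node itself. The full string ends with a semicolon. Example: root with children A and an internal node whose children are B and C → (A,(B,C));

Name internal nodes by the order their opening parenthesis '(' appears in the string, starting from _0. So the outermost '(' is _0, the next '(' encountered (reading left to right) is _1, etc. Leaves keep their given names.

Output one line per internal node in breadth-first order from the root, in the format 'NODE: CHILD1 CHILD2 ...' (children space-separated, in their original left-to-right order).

Input: (V,(F,(P,Q,X,S)),(B,(M,E,H)));
Scanning left-to-right, naming '(' by encounter order:
  pos 0: '(' -> open internal node _0 (depth 1)
  pos 3: '(' -> open internal node _1 (depth 2)
  pos 6: '(' -> open internal node _2 (depth 3)
  pos 14: ')' -> close internal node _2 (now at depth 2)
  pos 15: ')' -> close internal node _1 (now at depth 1)
  pos 17: '(' -> open internal node _3 (depth 2)
  pos 20: '(' -> open internal node _4 (depth 3)
  pos 26: ')' -> close internal node _4 (now at depth 2)
  pos 27: ')' -> close internal node _3 (now at depth 1)
  pos 28: ')' -> close internal node _0 (now at depth 0)
Total internal nodes: 5
BFS adjacency from root:
  _0: V _1 _3
  _1: F _2
  _3: B _4
  _2: P Q X S
  _4: M E H

Answer: _0: V _1 _3
_1: F _2
_3: B _4
_2: P Q X S
_4: M E H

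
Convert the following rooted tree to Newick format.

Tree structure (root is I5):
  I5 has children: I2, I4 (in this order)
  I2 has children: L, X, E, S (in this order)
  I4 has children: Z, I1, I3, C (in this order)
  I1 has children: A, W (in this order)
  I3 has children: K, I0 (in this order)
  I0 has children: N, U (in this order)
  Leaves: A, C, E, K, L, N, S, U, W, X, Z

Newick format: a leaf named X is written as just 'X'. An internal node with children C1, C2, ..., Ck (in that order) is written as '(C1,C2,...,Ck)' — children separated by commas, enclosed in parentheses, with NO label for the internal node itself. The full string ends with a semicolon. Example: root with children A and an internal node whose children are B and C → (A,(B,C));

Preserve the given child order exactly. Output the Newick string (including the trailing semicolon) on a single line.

internal I5 with children ['I2', 'I4']
  internal I2 with children ['L', 'X', 'E', 'S']
    leaf 'L' → 'L'
    leaf 'X' → 'X'
    leaf 'E' → 'E'
    leaf 'S' → 'S'
  → '(L,X,E,S)'
  internal I4 with children ['Z', 'I1', 'I3', 'C']
    leaf 'Z' → 'Z'
    internal I1 with children ['A', 'W']
      leaf 'A' → 'A'
      leaf 'W' → 'W'
    → '(A,W)'
    internal I3 with children ['K', 'I0']
      leaf 'K' → 'K'
      internal I0 with children ['N', 'U']
        leaf 'N' → 'N'
        leaf 'U' → 'U'
      → '(N,U)'
    → '(K,(N,U))'
    leaf 'C' → 'C'
  → '(Z,(A,W),(K,(N,U)),C)'
→ '((L,X,E,S),(Z,(A,W),(K,(N,U)),C))'
Final: ((L,X,E,S),(Z,(A,W),(K,(N,U)),C));

Answer: ((L,X,E,S),(Z,(A,W),(K,(N,U)),C));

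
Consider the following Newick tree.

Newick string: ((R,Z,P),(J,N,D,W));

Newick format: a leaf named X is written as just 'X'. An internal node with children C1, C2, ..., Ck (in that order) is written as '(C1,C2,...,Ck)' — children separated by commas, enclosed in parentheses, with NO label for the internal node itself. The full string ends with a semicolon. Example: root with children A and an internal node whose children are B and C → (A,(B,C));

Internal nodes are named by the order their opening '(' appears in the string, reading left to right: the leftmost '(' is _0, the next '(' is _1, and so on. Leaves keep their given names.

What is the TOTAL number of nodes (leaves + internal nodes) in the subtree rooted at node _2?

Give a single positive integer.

Answer: 5

Derivation:
Newick: ((R,Z,P),(J,N,D,W));
Locate _2: it is the '(' at position 9 (the 3rd '(' reading left to right).
Query: subtree rooted at _2
_2: subtree_size = 1 + 4
  J: subtree_size = 1 + 0
  N: subtree_size = 1 + 0
  D: subtree_size = 1 + 0
  W: subtree_size = 1 + 0
Total subtree size of _2: 5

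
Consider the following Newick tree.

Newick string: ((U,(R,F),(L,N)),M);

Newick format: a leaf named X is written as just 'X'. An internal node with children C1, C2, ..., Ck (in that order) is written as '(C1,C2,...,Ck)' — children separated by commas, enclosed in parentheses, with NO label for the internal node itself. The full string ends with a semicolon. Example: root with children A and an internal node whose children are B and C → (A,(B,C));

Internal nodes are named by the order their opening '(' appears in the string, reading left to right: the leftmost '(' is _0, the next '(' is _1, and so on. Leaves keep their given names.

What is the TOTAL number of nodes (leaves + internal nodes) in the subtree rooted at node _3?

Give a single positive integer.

Newick: ((U,(R,F),(L,N)),M);
Locate _3: it is the '(' at position 10 (the 4th '(' reading left to right).
Query: subtree rooted at _3
_3: subtree_size = 1 + 2
  L: subtree_size = 1 + 0
  N: subtree_size = 1 + 0
Total subtree size of _3: 3

Answer: 3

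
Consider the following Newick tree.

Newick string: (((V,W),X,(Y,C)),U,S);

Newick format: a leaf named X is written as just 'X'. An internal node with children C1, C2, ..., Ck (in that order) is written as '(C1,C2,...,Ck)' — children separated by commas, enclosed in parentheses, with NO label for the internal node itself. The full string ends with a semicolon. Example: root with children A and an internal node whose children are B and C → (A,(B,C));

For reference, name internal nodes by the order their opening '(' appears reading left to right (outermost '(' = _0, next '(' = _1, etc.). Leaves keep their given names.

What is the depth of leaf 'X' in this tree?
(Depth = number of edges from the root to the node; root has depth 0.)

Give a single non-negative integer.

Answer: 2

Derivation:
Newick: (((V,W),X,(Y,C)),U,S);
Naming internals by '(' encounter order: outermost '(' = _0, next = _1, ...
Query node: X
Path from root: _0 -> _1 -> X
Depth of X: 2 (number of edges from root)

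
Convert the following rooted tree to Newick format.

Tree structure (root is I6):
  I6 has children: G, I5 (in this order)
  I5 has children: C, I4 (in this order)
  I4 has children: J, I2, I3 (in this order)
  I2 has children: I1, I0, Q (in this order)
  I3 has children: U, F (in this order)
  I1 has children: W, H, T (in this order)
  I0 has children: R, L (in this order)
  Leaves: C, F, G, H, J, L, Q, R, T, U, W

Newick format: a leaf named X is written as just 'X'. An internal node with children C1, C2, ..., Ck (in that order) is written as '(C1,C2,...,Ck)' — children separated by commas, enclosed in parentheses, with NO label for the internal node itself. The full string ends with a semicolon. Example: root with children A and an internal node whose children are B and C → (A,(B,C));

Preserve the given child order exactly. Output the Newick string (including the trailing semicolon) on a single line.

internal I6 with children ['G', 'I5']
  leaf 'G' → 'G'
  internal I5 with children ['C', 'I4']
    leaf 'C' → 'C'
    internal I4 with children ['J', 'I2', 'I3']
      leaf 'J' → 'J'
      internal I2 with children ['I1', 'I0', 'Q']
        internal I1 with children ['W', 'H', 'T']
          leaf 'W' → 'W'
          leaf 'H' → 'H'
          leaf 'T' → 'T'
        → '(W,H,T)'
        internal I0 with children ['R', 'L']
          leaf 'R' → 'R'
          leaf 'L' → 'L'
        → '(R,L)'
        leaf 'Q' → 'Q'
      → '((W,H,T),(R,L),Q)'
      internal I3 with children ['U', 'F']
        leaf 'U' → 'U'
        leaf 'F' → 'F'
      → '(U,F)'
    → '(J,((W,H,T),(R,L),Q),(U,F))'
  → '(C,(J,((W,H,T),(R,L),Q),(U,F)))'
→ '(G,(C,(J,((W,H,T),(R,L),Q),(U,F))))'
Final: (G,(C,(J,((W,H,T),(R,L),Q),(U,F))));

Answer: (G,(C,(J,((W,H,T),(R,L),Q),(U,F))));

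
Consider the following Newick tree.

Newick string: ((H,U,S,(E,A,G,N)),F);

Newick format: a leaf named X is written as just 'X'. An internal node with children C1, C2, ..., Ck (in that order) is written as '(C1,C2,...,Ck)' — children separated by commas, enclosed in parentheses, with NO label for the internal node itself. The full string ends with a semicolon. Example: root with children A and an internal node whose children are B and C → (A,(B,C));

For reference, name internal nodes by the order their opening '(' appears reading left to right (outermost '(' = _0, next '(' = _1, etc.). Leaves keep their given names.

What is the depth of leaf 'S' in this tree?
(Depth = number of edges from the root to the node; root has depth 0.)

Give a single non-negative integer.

Newick: ((H,U,S,(E,A,G,N)),F);
Naming internals by '(' encounter order: outermost '(' = _0, next = _1, ...
Query node: S
Path from root: _0 -> _1 -> S
Depth of S: 2 (number of edges from root)

Answer: 2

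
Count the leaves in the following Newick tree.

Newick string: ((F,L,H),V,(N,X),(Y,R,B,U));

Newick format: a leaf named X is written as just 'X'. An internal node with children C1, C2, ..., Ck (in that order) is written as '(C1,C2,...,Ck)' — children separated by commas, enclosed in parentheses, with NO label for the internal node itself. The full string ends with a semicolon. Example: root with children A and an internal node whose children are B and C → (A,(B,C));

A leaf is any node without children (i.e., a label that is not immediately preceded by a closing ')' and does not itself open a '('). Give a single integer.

Newick: ((F,L,H),V,(N,X),(Y,R,B,U));
Scan left-to-right; a leaf is any maximal label run not followed by '(':
  pos 2: leaf 'F' → count = 1
  pos 4: leaf 'L' → count = 2
  pos 6: leaf 'H' → count = 3
  pos 9: leaf 'V' → count = 4
  pos 12: leaf 'N' → count = 5
  pos 14: leaf 'X' → count = 6
  pos 18: leaf 'Y' → count = 7
  pos 20: leaf 'R' → count = 8
  pos 22: leaf 'B' → count = 9
  pos 24: leaf 'U' → count = 10
Total leaves: 10

Answer: 10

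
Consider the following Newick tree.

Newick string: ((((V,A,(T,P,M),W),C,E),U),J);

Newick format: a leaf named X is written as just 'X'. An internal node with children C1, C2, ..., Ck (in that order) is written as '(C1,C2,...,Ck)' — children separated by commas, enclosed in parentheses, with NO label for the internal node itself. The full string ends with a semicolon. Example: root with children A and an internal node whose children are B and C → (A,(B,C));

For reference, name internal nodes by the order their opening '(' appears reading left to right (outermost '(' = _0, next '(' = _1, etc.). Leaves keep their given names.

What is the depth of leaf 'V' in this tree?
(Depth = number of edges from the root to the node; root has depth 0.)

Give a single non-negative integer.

Answer: 4

Derivation:
Newick: ((((V,A,(T,P,M),W),C,E),U),J);
Naming internals by '(' encounter order: outermost '(' = _0, next = _1, ...
Query node: V
Path from root: _0 -> _1 -> _2 -> _3 -> V
Depth of V: 4 (number of edges from root)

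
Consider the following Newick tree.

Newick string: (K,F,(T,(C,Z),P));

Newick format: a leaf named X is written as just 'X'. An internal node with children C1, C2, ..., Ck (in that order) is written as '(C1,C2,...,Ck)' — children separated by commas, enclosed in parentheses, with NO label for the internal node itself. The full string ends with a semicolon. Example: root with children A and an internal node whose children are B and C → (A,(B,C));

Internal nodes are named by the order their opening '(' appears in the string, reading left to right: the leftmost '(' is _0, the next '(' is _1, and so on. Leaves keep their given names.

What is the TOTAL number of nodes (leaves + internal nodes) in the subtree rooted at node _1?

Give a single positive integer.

Answer: 6

Derivation:
Newick: (K,F,(T,(C,Z),P));
Locate _1: it is the '(' at position 5 (the 2nd '(' reading left to right).
Query: subtree rooted at _1
_1: subtree_size = 1 + 5
  T: subtree_size = 1 + 0
  _2: subtree_size = 1 + 2
    C: subtree_size = 1 + 0
    Z: subtree_size = 1 + 0
  P: subtree_size = 1 + 0
Total subtree size of _1: 6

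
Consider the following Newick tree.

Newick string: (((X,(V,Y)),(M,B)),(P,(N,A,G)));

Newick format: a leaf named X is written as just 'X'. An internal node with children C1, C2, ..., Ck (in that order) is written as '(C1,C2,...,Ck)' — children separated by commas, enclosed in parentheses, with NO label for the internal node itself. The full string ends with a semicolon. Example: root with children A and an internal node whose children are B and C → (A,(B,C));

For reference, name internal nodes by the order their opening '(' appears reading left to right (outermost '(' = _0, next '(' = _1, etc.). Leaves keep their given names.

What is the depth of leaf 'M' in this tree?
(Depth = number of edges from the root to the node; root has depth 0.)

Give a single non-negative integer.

Newick: (((X,(V,Y)),(M,B)),(P,(N,A,G)));
Naming internals by '(' encounter order: outermost '(' = _0, next = _1, ...
Query node: M
Path from root: _0 -> _1 -> _4 -> M
Depth of M: 3 (number of edges from root)

Answer: 3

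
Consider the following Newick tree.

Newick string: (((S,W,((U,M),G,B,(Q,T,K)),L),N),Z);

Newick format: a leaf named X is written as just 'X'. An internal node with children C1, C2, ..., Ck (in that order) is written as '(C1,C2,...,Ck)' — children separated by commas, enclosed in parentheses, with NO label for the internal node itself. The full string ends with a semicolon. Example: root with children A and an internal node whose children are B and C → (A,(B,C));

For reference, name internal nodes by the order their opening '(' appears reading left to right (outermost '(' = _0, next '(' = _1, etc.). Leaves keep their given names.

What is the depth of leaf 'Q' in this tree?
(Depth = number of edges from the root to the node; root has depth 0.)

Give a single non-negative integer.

Newick: (((S,W,((U,M),G,B,(Q,T,K)),L),N),Z);
Naming internals by '(' encounter order: outermost '(' = _0, next = _1, ...
Query node: Q
Path from root: _0 -> _1 -> _2 -> _3 -> _5 -> Q
Depth of Q: 5 (number of edges from root)

Answer: 5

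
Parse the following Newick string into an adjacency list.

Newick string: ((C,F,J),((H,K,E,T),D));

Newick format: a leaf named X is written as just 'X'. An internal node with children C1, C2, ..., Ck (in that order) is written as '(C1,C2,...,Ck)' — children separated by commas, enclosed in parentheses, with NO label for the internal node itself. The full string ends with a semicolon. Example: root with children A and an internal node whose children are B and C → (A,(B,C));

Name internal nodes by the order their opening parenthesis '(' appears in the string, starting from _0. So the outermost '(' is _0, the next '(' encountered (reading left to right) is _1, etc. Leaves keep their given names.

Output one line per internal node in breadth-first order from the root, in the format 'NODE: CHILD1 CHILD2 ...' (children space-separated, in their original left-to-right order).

Input: ((C,F,J),((H,K,E,T),D));
Scanning left-to-right, naming '(' by encounter order:
  pos 0: '(' -> open internal node _0 (depth 1)
  pos 1: '(' -> open internal node _1 (depth 2)
  pos 7: ')' -> close internal node _1 (now at depth 1)
  pos 9: '(' -> open internal node _2 (depth 2)
  pos 10: '(' -> open internal node _3 (depth 3)
  pos 18: ')' -> close internal node _3 (now at depth 2)
  pos 21: ')' -> close internal node _2 (now at depth 1)
  pos 22: ')' -> close internal node _0 (now at depth 0)
Total internal nodes: 4
BFS adjacency from root:
  _0: _1 _2
  _1: C F J
  _2: _3 D
  _3: H K E T

Answer: _0: _1 _2
_1: C F J
_2: _3 D
_3: H K E T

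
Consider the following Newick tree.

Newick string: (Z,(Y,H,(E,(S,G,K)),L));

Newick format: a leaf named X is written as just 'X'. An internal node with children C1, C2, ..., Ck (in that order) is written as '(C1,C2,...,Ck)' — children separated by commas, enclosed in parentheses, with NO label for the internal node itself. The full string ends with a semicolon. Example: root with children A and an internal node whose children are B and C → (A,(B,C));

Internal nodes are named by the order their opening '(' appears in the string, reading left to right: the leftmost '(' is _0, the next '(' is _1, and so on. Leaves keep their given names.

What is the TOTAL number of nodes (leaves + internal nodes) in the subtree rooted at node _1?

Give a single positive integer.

Newick: (Z,(Y,H,(E,(S,G,K)),L));
Locate _1: it is the '(' at position 3 (the 2nd '(' reading left to right).
Query: subtree rooted at _1
_1: subtree_size = 1 + 9
  Y: subtree_size = 1 + 0
  H: subtree_size = 1 + 0
  _2: subtree_size = 1 + 5
    E: subtree_size = 1 + 0
    _3: subtree_size = 1 + 3
      S: subtree_size = 1 + 0
      G: subtree_size = 1 + 0
      K: subtree_size = 1 + 0
  L: subtree_size = 1 + 0
Total subtree size of _1: 10

Answer: 10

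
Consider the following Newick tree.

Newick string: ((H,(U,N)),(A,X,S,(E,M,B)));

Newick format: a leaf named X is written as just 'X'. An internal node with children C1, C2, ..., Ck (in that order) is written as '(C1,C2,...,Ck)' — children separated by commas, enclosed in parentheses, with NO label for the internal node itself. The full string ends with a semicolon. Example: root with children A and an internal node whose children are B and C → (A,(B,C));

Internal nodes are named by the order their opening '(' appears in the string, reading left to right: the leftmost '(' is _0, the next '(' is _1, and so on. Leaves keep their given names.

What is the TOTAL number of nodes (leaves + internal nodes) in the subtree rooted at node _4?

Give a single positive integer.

Answer: 4

Derivation:
Newick: ((H,(U,N)),(A,X,S,(E,M,B)));
Locate _4: it is the '(' at position 18 (the 5th '(' reading left to right).
Query: subtree rooted at _4
_4: subtree_size = 1 + 3
  E: subtree_size = 1 + 0
  M: subtree_size = 1 + 0
  B: subtree_size = 1 + 0
Total subtree size of _4: 4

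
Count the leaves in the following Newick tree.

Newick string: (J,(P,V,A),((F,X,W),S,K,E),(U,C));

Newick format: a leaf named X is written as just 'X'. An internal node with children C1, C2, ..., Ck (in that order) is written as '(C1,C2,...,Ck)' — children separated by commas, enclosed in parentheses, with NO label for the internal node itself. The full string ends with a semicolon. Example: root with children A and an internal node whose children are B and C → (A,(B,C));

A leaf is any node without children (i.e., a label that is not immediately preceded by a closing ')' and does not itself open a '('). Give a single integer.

Newick: (J,(P,V,A),((F,X,W),S,K,E),(U,C));
Scan left-to-right; a leaf is any maximal label run not followed by '(':
  pos 1: leaf 'J' → count = 1
  pos 4: leaf 'P' → count = 2
  pos 6: leaf 'V' → count = 3
  pos 8: leaf 'A' → count = 4
  pos 13: leaf 'F' → count = 5
  pos 15: leaf 'X' → count = 6
  pos 17: leaf 'W' → count = 7
  pos 20: leaf 'S' → count = 8
  pos 22: leaf 'K' → count = 9
  pos 24: leaf 'E' → count = 10
  pos 28: leaf 'U' → count = 11
  pos 30: leaf 'C' → count = 12
Total leaves: 12

Answer: 12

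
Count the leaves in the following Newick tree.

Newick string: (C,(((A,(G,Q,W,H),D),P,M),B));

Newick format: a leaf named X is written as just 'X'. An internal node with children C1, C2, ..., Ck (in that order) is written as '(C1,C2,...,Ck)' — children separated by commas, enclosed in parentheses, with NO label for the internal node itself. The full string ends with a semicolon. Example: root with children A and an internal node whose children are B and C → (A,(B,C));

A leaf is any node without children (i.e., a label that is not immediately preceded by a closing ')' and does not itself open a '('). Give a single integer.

Answer: 10

Derivation:
Newick: (C,(((A,(G,Q,W,H),D),P,M),B));
Scan left-to-right; a leaf is any maximal label run not followed by '(':
  pos 1: leaf 'C' → count = 1
  pos 6: leaf 'A' → count = 2
  pos 9: leaf 'G' → count = 3
  pos 11: leaf 'Q' → count = 4
  pos 13: leaf 'W' → count = 5
  pos 15: leaf 'H' → count = 6
  pos 18: leaf 'D' → count = 7
  pos 21: leaf 'P' → count = 8
  pos 23: leaf 'M' → count = 9
  pos 26: leaf 'B' → count = 10
Total leaves: 10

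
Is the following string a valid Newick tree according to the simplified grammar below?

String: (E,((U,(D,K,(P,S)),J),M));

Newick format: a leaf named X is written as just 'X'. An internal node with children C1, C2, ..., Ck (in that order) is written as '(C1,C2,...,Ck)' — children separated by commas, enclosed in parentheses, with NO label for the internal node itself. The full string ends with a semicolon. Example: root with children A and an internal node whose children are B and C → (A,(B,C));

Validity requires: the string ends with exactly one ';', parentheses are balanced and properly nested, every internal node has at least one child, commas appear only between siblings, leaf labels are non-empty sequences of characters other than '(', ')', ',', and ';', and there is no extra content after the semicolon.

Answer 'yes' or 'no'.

Answer: yes

Derivation:
Input: (E,((U,(D,K,(P,S)),J),M));
Paren balance: 5 '(' vs 5 ')' OK
Ends with single ';': True
Full parse: OK
Valid: True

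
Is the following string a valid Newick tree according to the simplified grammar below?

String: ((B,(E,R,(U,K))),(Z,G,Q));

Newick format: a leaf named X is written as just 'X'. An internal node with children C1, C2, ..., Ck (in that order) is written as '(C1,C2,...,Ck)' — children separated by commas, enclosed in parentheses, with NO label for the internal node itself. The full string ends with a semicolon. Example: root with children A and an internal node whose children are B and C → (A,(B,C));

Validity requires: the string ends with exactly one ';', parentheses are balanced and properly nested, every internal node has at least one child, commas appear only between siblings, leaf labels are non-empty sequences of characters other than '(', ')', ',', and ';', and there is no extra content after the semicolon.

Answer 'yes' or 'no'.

Input: ((B,(E,R,(U,K))),(Z,G,Q));
Paren balance: 5 '(' vs 5 ')' OK
Ends with single ';': True
Full parse: OK
Valid: True

Answer: yes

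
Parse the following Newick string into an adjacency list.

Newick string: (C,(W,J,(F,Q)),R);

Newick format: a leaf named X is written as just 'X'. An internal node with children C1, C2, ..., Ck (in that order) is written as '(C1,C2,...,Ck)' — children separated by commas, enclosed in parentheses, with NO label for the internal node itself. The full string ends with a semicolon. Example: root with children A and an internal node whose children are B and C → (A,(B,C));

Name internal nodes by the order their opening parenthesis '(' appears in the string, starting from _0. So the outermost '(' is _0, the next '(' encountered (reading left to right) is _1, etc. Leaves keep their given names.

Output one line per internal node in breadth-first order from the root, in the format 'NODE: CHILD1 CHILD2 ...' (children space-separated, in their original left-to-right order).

Input: (C,(W,J,(F,Q)),R);
Scanning left-to-right, naming '(' by encounter order:
  pos 0: '(' -> open internal node _0 (depth 1)
  pos 3: '(' -> open internal node _1 (depth 2)
  pos 8: '(' -> open internal node _2 (depth 3)
  pos 12: ')' -> close internal node _2 (now at depth 2)
  pos 13: ')' -> close internal node _1 (now at depth 1)
  pos 16: ')' -> close internal node _0 (now at depth 0)
Total internal nodes: 3
BFS adjacency from root:
  _0: C _1 R
  _1: W J _2
  _2: F Q

Answer: _0: C _1 R
_1: W J _2
_2: F Q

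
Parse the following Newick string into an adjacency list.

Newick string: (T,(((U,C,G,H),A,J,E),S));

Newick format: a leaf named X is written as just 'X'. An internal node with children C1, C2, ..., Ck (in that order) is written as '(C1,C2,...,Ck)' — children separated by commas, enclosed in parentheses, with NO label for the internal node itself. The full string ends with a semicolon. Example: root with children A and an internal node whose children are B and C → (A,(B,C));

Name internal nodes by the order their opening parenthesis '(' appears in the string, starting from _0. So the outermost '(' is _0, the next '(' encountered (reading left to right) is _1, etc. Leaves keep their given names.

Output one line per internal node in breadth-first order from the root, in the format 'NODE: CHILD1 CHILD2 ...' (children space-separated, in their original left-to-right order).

Input: (T,(((U,C,G,H),A,J,E),S));
Scanning left-to-right, naming '(' by encounter order:
  pos 0: '(' -> open internal node _0 (depth 1)
  pos 3: '(' -> open internal node _1 (depth 2)
  pos 4: '(' -> open internal node _2 (depth 3)
  pos 5: '(' -> open internal node _3 (depth 4)
  pos 13: ')' -> close internal node _3 (now at depth 3)
  pos 20: ')' -> close internal node _2 (now at depth 2)
  pos 23: ')' -> close internal node _1 (now at depth 1)
  pos 24: ')' -> close internal node _0 (now at depth 0)
Total internal nodes: 4
BFS adjacency from root:
  _0: T _1
  _1: _2 S
  _2: _3 A J E
  _3: U C G H

Answer: _0: T _1
_1: _2 S
_2: _3 A J E
_3: U C G H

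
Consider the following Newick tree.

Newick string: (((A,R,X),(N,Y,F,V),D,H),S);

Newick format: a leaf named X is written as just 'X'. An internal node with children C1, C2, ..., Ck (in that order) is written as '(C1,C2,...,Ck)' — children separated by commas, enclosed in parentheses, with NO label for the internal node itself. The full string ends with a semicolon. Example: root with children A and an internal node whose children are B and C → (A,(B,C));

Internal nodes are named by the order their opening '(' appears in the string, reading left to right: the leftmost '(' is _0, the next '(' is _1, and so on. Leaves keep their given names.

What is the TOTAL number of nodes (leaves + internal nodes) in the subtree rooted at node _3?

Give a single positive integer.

Newick: (((A,R,X),(N,Y,F,V),D,H),S);
Locate _3: it is the '(' at position 10 (the 4th '(' reading left to right).
Query: subtree rooted at _3
_3: subtree_size = 1 + 4
  N: subtree_size = 1 + 0
  Y: subtree_size = 1 + 0
  F: subtree_size = 1 + 0
  V: subtree_size = 1 + 0
Total subtree size of _3: 5

Answer: 5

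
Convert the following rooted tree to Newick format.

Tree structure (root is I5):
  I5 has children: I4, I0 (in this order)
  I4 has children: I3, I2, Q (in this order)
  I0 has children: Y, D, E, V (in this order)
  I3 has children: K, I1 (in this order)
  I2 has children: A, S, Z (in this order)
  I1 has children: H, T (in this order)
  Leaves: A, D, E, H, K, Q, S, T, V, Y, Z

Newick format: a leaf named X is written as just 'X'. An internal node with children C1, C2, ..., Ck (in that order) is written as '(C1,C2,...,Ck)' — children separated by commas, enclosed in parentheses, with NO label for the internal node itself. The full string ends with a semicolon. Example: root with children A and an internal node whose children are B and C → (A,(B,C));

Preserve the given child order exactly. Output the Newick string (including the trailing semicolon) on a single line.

internal I5 with children ['I4', 'I0']
  internal I4 with children ['I3', 'I2', 'Q']
    internal I3 with children ['K', 'I1']
      leaf 'K' → 'K'
      internal I1 with children ['H', 'T']
        leaf 'H' → 'H'
        leaf 'T' → 'T'
      → '(H,T)'
    → '(K,(H,T))'
    internal I2 with children ['A', 'S', 'Z']
      leaf 'A' → 'A'
      leaf 'S' → 'S'
      leaf 'Z' → 'Z'
    → '(A,S,Z)'
    leaf 'Q' → 'Q'
  → '((K,(H,T)),(A,S,Z),Q)'
  internal I0 with children ['Y', 'D', 'E', 'V']
    leaf 'Y' → 'Y'
    leaf 'D' → 'D'
    leaf 'E' → 'E'
    leaf 'V' → 'V'
  → '(Y,D,E,V)'
→ '(((K,(H,T)),(A,S,Z),Q),(Y,D,E,V))'
Final: (((K,(H,T)),(A,S,Z),Q),(Y,D,E,V));

Answer: (((K,(H,T)),(A,S,Z),Q),(Y,D,E,V));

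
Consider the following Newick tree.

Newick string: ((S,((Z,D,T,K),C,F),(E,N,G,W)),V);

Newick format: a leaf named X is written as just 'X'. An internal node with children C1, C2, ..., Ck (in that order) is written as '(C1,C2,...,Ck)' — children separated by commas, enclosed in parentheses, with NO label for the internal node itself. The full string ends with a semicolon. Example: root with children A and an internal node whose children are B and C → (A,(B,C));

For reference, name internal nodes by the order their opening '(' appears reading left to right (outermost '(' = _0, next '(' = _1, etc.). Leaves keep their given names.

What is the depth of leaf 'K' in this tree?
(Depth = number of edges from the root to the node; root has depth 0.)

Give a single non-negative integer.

Answer: 4

Derivation:
Newick: ((S,((Z,D,T,K),C,F),(E,N,G,W)),V);
Naming internals by '(' encounter order: outermost '(' = _0, next = _1, ...
Query node: K
Path from root: _0 -> _1 -> _2 -> _3 -> K
Depth of K: 4 (number of edges from root)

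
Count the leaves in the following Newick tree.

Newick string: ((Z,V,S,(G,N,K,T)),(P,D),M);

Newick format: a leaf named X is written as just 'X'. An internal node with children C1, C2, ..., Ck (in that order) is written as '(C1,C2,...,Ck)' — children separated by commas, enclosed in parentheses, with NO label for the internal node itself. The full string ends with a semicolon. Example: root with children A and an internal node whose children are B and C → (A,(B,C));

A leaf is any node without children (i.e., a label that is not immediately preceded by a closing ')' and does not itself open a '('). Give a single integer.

Answer: 10

Derivation:
Newick: ((Z,V,S,(G,N,K,T)),(P,D),M);
Scan left-to-right; a leaf is any maximal label run not followed by '(':
  pos 2: leaf 'Z' → count = 1
  pos 4: leaf 'V' → count = 2
  pos 6: leaf 'S' → count = 3
  pos 9: leaf 'G' → count = 4
  pos 11: leaf 'N' → count = 5
  pos 13: leaf 'K' → count = 6
  pos 15: leaf 'T' → count = 7
  pos 20: leaf 'P' → count = 8
  pos 22: leaf 'D' → count = 9
  pos 25: leaf 'M' → count = 10
Total leaves: 10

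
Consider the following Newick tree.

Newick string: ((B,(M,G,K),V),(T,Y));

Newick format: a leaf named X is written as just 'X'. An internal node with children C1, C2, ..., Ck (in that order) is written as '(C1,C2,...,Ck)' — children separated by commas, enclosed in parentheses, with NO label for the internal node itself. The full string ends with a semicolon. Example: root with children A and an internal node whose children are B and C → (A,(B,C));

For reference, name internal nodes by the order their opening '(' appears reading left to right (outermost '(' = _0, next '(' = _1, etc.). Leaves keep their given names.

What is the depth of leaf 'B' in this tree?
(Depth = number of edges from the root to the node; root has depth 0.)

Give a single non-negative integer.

Newick: ((B,(M,G,K),V),(T,Y));
Naming internals by '(' encounter order: outermost '(' = _0, next = _1, ...
Query node: B
Path from root: _0 -> _1 -> B
Depth of B: 2 (number of edges from root)

Answer: 2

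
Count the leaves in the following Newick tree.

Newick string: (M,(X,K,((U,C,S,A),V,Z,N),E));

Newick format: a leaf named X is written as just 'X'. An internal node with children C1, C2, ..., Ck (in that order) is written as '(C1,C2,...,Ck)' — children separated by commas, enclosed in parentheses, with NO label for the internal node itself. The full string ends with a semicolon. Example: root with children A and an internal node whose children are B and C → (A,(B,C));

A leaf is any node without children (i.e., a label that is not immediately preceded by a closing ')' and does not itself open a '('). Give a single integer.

Newick: (M,(X,K,((U,C,S,A),V,Z,N),E));
Scan left-to-right; a leaf is any maximal label run not followed by '(':
  pos 1: leaf 'M' → count = 1
  pos 4: leaf 'X' → count = 2
  pos 6: leaf 'K' → count = 3
  pos 10: leaf 'U' → count = 4
  pos 12: leaf 'C' → count = 5
  pos 14: leaf 'S' → count = 6
  pos 16: leaf 'A' → count = 7
  pos 19: leaf 'V' → count = 8
  pos 21: leaf 'Z' → count = 9
  pos 23: leaf 'N' → count = 10
  pos 26: leaf 'E' → count = 11
Total leaves: 11

Answer: 11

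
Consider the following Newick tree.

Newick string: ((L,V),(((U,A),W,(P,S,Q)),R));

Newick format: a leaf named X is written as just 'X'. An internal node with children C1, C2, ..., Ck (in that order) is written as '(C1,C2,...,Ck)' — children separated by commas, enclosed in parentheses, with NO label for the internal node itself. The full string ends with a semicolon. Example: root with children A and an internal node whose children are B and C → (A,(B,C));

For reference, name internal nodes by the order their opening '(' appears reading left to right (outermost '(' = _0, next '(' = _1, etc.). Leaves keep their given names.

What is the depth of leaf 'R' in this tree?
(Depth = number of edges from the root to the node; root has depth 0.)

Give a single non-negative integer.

Answer: 2

Derivation:
Newick: ((L,V),(((U,A),W,(P,S,Q)),R));
Naming internals by '(' encounter order: outermost '(' = _0, next = _1, ...
Query node: R
Path from root: _0 -> _2 -> R
Depth of R: 2 (number of edges from root)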